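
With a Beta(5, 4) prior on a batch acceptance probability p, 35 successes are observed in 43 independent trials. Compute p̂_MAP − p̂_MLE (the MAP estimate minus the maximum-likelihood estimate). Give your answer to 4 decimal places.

MAP − MLE = -0.0340

Posterior is Beta(40, 12); MAP = (40−1)/(52−2) = 39/50 ≈ 0.78000.
MLE ignores the prior: p̂_MLE = k/n = 35/43 ≈ 0.81395.
Difference = 39/50 − 35/43 = -73/2150 ≈ -0.0340.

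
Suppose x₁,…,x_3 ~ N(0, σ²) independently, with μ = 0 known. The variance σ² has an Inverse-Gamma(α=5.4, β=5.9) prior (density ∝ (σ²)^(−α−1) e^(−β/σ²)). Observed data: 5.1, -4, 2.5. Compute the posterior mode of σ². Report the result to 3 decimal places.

σ̂²_MAP = 3.801

Sum of squared deviations about the known mean: SS = (5.1−0)² + (-4−0)² + (2.5−0)² = 48.26.
The Normal likelihood contributes (σ²)^(−n/2) exp(−SS/(2σ²)), so the posterior is Inverse-Gamma(α + n/2, β + SS/2) = Inverse-Gamma(6.9, 30.03).
The mode of Inverse-Gamma(a, b) is b/(a+1) = 30.03/7.9 ≈ 3.801.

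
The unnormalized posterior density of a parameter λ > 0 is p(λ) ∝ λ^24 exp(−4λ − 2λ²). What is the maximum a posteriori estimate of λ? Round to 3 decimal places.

ℓ'(λ) = 24/λ − 4 − 4λ. Setting this to zero and multiplying by λ: 4λ² + 4λ − 24 = 0.
λ = (−4 + √(4² + 4·4·24)) / (2·4) = (−4 + √400) / 8 = (−4 + 20)/8 = 2.
ℓ''(λ) = −24/λ² − 4 < 0, confirming a maximum.

λ̂_MAP = 2.000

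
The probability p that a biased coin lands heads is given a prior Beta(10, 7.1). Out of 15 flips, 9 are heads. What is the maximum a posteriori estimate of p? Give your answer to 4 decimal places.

p̂_MAP = 0.5980

Prior: Beta(10, 7.1).
Data: 9 successes in 15 trials. The binomial likelihood contributes p^9(1−p)^6, so the posterior is Beta(10+9, 7.1+6) = Beta(19, 13.1).
For Beta(a, b) with a, b > 1 the mode is (a−1)/(a+b−2) = 18/30.1 ≈ 0.5980.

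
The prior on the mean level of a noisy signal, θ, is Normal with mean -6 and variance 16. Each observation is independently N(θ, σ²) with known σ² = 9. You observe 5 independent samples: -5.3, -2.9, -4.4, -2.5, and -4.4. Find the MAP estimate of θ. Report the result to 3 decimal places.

n = 5; x̄ = ((-5.3) + (-2.9) + (-4.4) + (-2.5) + (-4.4))/5 = -19.5/5 = -3.9.
For a Normal prior and Normal likelihood with known variance, the posterior is Normal; its mode equals its mean, the precision-weighted average.
Prior precision 1/σ₀² = 1/16 = 0.0625; data precision n/σ² = 5/9.
θ̂ = (0.0625·(-6) + (5/9)·(-3.9)) / (0.0625 + 5/9) = (-61/24)/(89/144) = -366/89 ≈ -4.112.

θ̂_MAP = -4.112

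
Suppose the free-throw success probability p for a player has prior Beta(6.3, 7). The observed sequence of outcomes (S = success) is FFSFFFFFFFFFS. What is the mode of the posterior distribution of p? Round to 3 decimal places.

p̂_MAP = 0.300

Prior: Beta(6.3, 7).
Data: 2 successes in 13 trials (from the sequence). The binomial likelihood contributes p^2(1−p)^11, so the posterior is Beta(6.3+2, 7+11) = Beta(8.3, 18).
For Beta(a, b) with a, b > 1 the mode is (a−1)/(a+b−2) = 7.3/24.3 ≈ 0.300.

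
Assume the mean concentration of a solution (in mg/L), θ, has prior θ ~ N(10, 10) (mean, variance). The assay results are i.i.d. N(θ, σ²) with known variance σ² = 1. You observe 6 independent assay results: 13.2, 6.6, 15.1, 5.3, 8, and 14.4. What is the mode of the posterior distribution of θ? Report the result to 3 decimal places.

θ̂_MAP = 10.426

n = 6; x̄ = (13.2 + 6.6 + 15.1 + 5.3 + 8 + 14.4)/6 = 62.6/6 = 313/30 ≈ 10.4333.
For a Normal prior and Normal likelihood with known variance, the posterior is Normal; its mode equals its mean, the precision-weighted average.
Prior precision 1/σ₀² = 1/10 = 0.1; data precision n/σ² = 6/1 = 6.
θ̂ = (0.1·10 + 6·(313/30)) / (0.1 + 6) = 63.6/6.1 = 636/61 ≈ 10.426.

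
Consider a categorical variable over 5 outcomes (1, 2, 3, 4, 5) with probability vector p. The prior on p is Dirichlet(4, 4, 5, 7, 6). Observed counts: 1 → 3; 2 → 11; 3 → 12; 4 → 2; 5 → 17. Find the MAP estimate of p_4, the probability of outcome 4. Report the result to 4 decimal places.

The posterior is Dirichlet(αᵢ + nᵢ) = Dirichlet(7, 15, 17, 9, 23).
For a Dirichlet(a₁,…,a_K) with all aᵢ > 1, the mode has j-th component (aⱼ − 1)/(Σaᵢ − K).
Here Σaᵢ = 71 and K = 5, so p_4 = (9 − 1)/(71 − 5) = 8/66 ≈ 0.1212.

MAP estimate: 0.1212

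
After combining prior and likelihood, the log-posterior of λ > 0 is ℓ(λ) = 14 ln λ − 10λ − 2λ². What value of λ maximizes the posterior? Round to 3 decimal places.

ℓ'(λ) = 14/λ − 10 − 4λ. Setting this to zero and multiplying by λ: 4λ² + 10λ − 14 = 0.
λ = (−10 + √(10² + 4·4·14)) / (2·4) = (−10 + √324) / 8 = (−10 + 18)/8 = 1.
ℓ''(λ) = −14/λ² − 4 < 0, confirming a maximum.

λ̂_MAP = 1.000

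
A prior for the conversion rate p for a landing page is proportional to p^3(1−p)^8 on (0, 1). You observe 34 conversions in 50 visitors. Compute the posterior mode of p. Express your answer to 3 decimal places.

The prior density ∝ p^3(1−p)^8 is the kernel of Beta(4, 9).
Data: 34 successes in 50 trials. The binomial likelihood contributes p^34(1−p)^16, so the posterior is Beta(4+34, 9+16) = Beta(38, 25).
For Beta(a, b) with a, b > 1 the mode is (a−1)/(a+b−2) = 37/61 ≈ 0.607.

p̂_MAP = 0.607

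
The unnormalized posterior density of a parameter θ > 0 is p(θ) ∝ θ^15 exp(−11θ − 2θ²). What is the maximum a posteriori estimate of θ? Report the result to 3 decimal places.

ℓ'(θ) = 15/θ − 11 − 4θ. Setting this to zero and multiplying by θ: 4θ² + 11θ − 15 = 0.
θ = (−11 + √(11² + 4·4·15)) / (2·4) = (−11 + √361) / 8 = (−11 + 19)/8 = 1.
ℓ''(θ) = −15/θ² − 4 < 0, confirming a maximum.

θ̂_MAP = 1.000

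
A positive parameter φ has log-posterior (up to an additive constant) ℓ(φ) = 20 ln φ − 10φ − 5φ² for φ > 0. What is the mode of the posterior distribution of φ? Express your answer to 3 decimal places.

φ̂_MAP = 1.000

ℓ'(φ) = 20/φ − 10 − 10φ. Setting this to zero and multiplying by φ: 10φ² + 10φ − 20 = 0.
φ = (−10 + √(10² + 4·10·20)) / (2·10) = (−10 + √900) / 20 = (−10 + 30)/20 = 1.
ℓ''(φ) = −20/φ² − 10 < 0, confirming a maximum.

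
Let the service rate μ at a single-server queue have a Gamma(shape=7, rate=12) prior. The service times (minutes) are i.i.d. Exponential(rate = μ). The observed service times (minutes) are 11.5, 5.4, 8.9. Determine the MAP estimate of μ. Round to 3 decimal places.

The Exponential(rate=μ) likelihood is ∝ μ^n e^(−μΣtᵢ). Here n = 3 and Σtᵢ = 11.5 + 5.4 + 8.9 = 25.8.
Posterior ∝ μ^6e^(−12μ) · μ^3e^(−25.8μ) = μ^9e^(−37.8μ), i.e. Gamma(10, 37.8).
Mode = (a−1)/b = 9/37.8 ≈ 0.238.

μ̂_MAP = 0.238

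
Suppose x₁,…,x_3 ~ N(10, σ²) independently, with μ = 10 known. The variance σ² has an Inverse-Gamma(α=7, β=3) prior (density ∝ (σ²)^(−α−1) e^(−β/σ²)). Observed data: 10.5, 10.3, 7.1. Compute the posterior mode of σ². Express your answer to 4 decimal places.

Sum of squared deviations about the known mean: SS = (10.5−10)² + (10.3−10)² + (7.1−10)² = 8.75.
The Normal likelihood contributes (σ²)^(−n/2) exp(−SS/(2σ²)), so the posterior is Inverse-Gamma(α + n/2, β + SS/2) = Inverse-Gamma(8.5, 7.375).
The mode of Inverse-Gamma(a, b) is b/(a+1) = 7.375/9.5 ≈ 0.7763.

σ̂²_MAP = 0.7763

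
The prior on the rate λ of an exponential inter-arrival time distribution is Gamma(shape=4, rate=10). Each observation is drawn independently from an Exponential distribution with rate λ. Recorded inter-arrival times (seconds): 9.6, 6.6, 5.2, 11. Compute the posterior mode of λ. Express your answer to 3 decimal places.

λ̂_MAP = 0.165

The Exponential(rate=λ) likelihood is ∝ λ^n e^(−λΣtᵢ). Here n = 4 and Σtᵢ = 9.6 + 6.6 + 5.2 + 11 = 32.4.
Posterior ∝ λ^3e^(−10λ) · λ^4e^(−32.4λ) = λ^7e^(−42.4λ), i.e. Gamma(8, 42.4).
Mode = (a−1)/b = 7/42.4 ≈ 0.165.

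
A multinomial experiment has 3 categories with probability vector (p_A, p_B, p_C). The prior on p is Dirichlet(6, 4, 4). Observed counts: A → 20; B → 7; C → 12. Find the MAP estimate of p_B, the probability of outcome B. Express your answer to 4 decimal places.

The posterior is Dirichlet(αᵢ + nᵢ) = Dirichlet(26, 11, 16).
For a Dirichlet(a₁,…,a_K) with all aᵢ > 1, the mode has j-th component (aⱼ − 1)/(Σaᵢ − K).
Here Σaᵢ = 53 and K = 3, so p_B = (11 − 1)/(53 − 3) = 10/50 ≈ 0.2000.

MAP estimate of p_B = 0.2000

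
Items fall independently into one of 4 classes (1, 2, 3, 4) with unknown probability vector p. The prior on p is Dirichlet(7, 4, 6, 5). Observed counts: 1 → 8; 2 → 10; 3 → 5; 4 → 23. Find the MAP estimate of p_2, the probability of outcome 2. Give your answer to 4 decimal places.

MAP estimate: 0.2031

The posterior is Dirichlet(αᵢ + nᵢ) = Dirichlet(15, 14, 11, 28).
For a Dirichlet(a₁,…,a_K) with all aᵢ > 1, the mode has j-th component (aⱼ − 1)/(Σaᵢ − K).
Here Σaᵢ = 68 and K = 4, so p_2 = (14 − 1)/(68 − 4) = 13/64 ≈ 0.2031.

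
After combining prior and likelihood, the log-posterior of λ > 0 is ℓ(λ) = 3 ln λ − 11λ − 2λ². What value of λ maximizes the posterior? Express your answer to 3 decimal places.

ℓ'(λ) = 3/λ − 11 − 4λ. Setting this to zero and multiplying by λ: 4λ² + 11λ − 3 = 0.
λ = (−11 + √(11² + 4·4·3)) / (2·4) = (−11 + √169) / 8 = (−11 + 13)/8 = 1/4.
ℓ''(λ) = −3/λ² − 4 < 0, confirming a maximum.

λ̂_MAP = 0.250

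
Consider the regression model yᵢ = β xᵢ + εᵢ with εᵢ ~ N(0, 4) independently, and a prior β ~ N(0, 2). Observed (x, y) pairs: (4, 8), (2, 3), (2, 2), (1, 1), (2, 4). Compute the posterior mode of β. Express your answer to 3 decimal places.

log p(β | y) = −Σ(yᵢ − βxᵢ)²/(2·4) − β²/(2·2) + const.
Setting the derivative to zero: Σxᵢ(yᵢ − βxᵢ)/4 − β/2 = 0, so β = Σxᵢyᵢ / (Σxᵢ² + σ²/τ²).
Σxᵢyᵢ = 4·8 + 2·3 + 2·2 + 1·1 + 2·4 = 51; Σxᵢ² = 29; σ²/τ² = 2.
β̂_MAP = 51 / (29 + 2) = 51/31 ≈ 1.645.

β̂_MAP = 1.645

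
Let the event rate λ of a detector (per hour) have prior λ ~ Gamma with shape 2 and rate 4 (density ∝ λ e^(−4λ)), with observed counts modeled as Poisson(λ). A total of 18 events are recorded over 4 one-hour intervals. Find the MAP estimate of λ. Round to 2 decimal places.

λ̂_MAP = 2.38

Σxᵢ = 18, n = 4.
Posterior ∝ λe^(−4λ) · λ^18e^(−4λ) = λ^19e^(−8λ), i.e. Gamma(shape=20, rate=8).
The mode of a Gamma(a, b) with a ≥ 1 (shape–rate) is (a−1)/b = 19/8 ≈ 2.38.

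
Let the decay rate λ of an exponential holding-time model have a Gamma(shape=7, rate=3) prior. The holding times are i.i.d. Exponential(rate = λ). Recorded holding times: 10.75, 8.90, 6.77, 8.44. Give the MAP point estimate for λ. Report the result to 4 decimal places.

The Exponential(rate=λ) likelihood is ∝ λ^n e^(−λΣtᵢ). Here n = 4 and Σtᵢ = 10.75 + 8.90 + 6.77 + 8.44 = 34.86.
Posterior ∝ λ^6e^(−3λ) · λ^4e^(−34.86λ) = λ^10e^(−37.86λ), i.e. Gamma(11, 37.86).
Mode = (a−1)/b = 10/37.86 ≈ 0.2641.

λ̂_MAP = 0.2641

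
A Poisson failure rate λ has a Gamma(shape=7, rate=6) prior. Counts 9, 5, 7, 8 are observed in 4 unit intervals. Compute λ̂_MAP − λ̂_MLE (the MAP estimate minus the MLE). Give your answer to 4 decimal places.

MAP − MLE = -3.7500

Σxᵢ = 29. Posterior is Gamma(36, 10); MAP = (36−1)/10 = 35/10 ≈ 3.50000.
MLE = x̄ = 29/4 ≈ 7.25000.
Difference = 35/10 − 29/4 = -15/4 ≈ -3.7500.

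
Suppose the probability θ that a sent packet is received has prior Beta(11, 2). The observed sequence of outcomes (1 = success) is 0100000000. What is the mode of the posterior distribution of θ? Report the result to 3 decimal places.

Prior: Beta(11, 2).
Data: 1 success in 10 trials (from the sequence). The binomial likelihood contributes θ(1−θ)^9, so the posterior is Beta(11+1, 2+9) = Beta(12, 11).
For Beta(a, b) with a, b > 1 the mode is (a−1)/(a+b−2) = 11/21 ≈ 0.524.

θ̂_MAP = 0.524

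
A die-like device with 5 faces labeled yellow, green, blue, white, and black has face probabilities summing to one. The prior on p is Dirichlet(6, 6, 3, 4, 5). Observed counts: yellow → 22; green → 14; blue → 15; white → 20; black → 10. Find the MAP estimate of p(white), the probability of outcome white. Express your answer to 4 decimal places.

MAP estimate of p(white) = 0.2300

The posterior is Dirichlet(αᵢ + nᵢ) = Dirichlet(28, 20, 18, 24, 15).
For a Dirichlet(a₁,…,a_K) with all aᵢ > 1, the mode has j-th component (aⱼ − 1)/(Σaᵢ − K).
Here Σaᵢ = 105 and K = 5, so p(white) = (24 − 1)/(105 − 5) = 23/100 ≈ 0.2300.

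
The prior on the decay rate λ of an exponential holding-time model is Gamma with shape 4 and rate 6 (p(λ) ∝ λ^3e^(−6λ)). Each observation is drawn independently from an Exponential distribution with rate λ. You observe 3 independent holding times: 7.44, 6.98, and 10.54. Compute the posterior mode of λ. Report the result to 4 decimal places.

λ̂_MAP = 0.1938

The Exponential(rate=λ) likelihood is ∝ λ^n e^(−λΣtᵢ). Here n = 3 and Σtᵢ = 7.44 + 6.98 + 10.54 = 24.96.
Posterior ∝ λ^3e^(−6λ) · λ^3e^(−24.96λ) = λ^6e^(−30.96λ), i.e. Gamma(7, 30.96).
Mode = (a−1)/b = 6/30.96 ≈ 0.1938.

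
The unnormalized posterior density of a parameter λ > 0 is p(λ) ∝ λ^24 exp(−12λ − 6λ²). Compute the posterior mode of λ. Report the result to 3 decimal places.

ℓ'(λ) = 24/λ − 12 − 12λ. Setting this to zero and multiplying by λ: 12λ² + 12λ − 24 = 0.
λ = (−12 + √(12² + 4·12·24)) / (2·12) = (−12 + √1296) / 24 = (−12 + 36)/24 = 1.
ℓ''(λ) = −24/λ² − 12 < 0, confirming a maximum.

λ̂_MAP = 1.000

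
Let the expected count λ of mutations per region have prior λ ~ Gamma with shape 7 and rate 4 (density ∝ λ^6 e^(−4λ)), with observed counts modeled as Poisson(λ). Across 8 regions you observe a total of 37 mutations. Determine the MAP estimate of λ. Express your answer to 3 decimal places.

Σxᵢ = 37, n = 8.
Posterior ∝ λ^6e^(−4λ) · λ^37e^(−8λ) = λ^43e^(−12λ), i.e. Gamma(shape=44, rate=12).
The mode of a Gamma(a, b) with a ≥ 1 (shape–rate) is (a−1)/b = 43/12 ≈ 3.583.

λ̂_MAP = 3.583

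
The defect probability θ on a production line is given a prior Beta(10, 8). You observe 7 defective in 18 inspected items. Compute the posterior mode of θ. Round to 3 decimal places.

Prior: Beta(10, 8).
Data: 7 successes in 18 trials. The binomial likelihood contributes θ^7(1−θ)^11, so the posterior is Beta(10+7, 8+11) = Beta(17, 19).
For Beta(a, b) with a, b > 1 the mode is (a−1)/(a+b−2) = 16/34 ≈ 0.471.

θ̂_MAP = 0.471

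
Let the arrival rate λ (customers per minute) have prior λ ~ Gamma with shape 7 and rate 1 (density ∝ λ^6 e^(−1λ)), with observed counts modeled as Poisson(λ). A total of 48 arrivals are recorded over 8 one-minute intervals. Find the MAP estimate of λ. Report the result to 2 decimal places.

Σxᵢ = 48, n = 8.
Posterior ∝ λ^6e^(−1λ) · λ^48e^(−8λ) = λ^54e^(−9λ), i.e. Gamma(shape=55, rate=9).
The mode of a Gamma(a, b) with a ≥ 1 (shape–rate) is (a−1)/b = 54/9 ≈ 6.00.

λ̂_MAP = 6.00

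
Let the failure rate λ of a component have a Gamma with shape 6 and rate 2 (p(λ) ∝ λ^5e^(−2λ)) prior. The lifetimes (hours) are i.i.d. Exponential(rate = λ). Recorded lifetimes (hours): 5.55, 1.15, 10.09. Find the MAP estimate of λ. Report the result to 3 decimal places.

λ̂_MAP = 0.426

The Exponential(rate=λ) likelihood is ∝ λ^n e^(−λΣtᵢ). Here n = 3 and Σtᵢ = 5.55 + 1.15 + 10.09 = 16.79.
Posterior ∝ λ^5e^(−2λ) · λ^3e^(−16.79λ) = λ^8e^(−18.79λ), i.e. Gamma(9, 18.79).
Mode = (a−1)/b = 8/18.79 ≈ 0.426.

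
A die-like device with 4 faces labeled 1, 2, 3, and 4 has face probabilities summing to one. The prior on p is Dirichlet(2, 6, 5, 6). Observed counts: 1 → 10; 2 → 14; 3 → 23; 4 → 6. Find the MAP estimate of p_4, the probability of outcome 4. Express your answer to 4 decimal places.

The posterior is Dirichlet(αᵢ + nᵢ) = Dirichlet(12, 20, 28, 12).
For a Dirichlet(a₁,…,a_K) with all aᵢ > 1, the mode has j-th component (aⱼ − 1)/(Σaᵢ − K).
Here Σaᵢ = 72 and K = 4, so p_4 = (12 − 1)/(72 − 4) = 11/68 ≈ 0.1618.

MAP estimate: 0.1618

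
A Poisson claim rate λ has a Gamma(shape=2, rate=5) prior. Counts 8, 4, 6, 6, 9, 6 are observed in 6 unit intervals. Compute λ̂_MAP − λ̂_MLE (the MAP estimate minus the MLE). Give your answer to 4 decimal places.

Σxᵢ = 39. Posterior is Gamma(41, 11); MAP = (41−1)/11 = 40/11 ≈ 3.63636.
MLE = x̄ = 39/6 ≈ 6.50000.
Difference = 40/11 − 39/6 = -63/22 ≈ -2.8636.

MAP − MLE = -2.8636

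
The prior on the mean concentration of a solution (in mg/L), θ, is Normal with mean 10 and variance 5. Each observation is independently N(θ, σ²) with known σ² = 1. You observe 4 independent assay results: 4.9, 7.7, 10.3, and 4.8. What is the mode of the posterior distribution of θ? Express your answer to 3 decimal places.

θ̂_MAP = 7.071

n = 4; x̄ = (4.9 + 7.7 + 10.3 + 4.8)/4 = 27.7/4 = 6.925.
For a Normal prior and Normal likelihood with known variance, the posterior is Normal; its mode equals its mean, the precision-weighted average.
Prior precision 1/σ₀² = 1/5 = 0.2; data precision n/σ² = 4/1 = 4.
θ̂ = (0.2·10 + 4·6.925) / (0.2 + 4) = 29.7/4.2 = 99/14 ≈ 7.071.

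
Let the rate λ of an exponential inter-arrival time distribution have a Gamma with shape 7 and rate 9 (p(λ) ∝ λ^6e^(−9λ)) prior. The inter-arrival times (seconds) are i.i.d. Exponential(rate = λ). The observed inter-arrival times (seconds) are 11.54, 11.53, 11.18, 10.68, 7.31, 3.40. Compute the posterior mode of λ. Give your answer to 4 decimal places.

The Exponential(rate=λ) likelihood is ∝ λ^n e^(−λΣtᵢ). Here n = 6 and Σtᵢ = 11.54 + 11.53 + 11.18 + 10.68 + 7.31 + 3.40 = 55.64.
Posterior ∝ λ^6e^(−9λ) · λ^6e^(−55.64λ) = λ^12e^(−64.64λ), i.e. Gamma(13, 64.64).
Mode = (a−1)/b = 12/64.64 ≈ 0.1856.

λ̂_MAP = 0.1856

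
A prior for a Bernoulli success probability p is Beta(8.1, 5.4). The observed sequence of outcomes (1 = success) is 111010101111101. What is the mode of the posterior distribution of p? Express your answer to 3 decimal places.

p̂_MAP = 0.683

Prior: Beta(8.1, 5.4).
Data: 11 successes in 15 trials (from the sequence). The binomial likelihood contributes p^11(1−p)^4, so the posterior is Beta(8.1+11, 5.4+4) = Beta(19.1, 9.4).
For Beta(a, b) with a, b > 1 the mode is (a−1)/(a+b−2) = 18.1/26.5 ≈ 0.683.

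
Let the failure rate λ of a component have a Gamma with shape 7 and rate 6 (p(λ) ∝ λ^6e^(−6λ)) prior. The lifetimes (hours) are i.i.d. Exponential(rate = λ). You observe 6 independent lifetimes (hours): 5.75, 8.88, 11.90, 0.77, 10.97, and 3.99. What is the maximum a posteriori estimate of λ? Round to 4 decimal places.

The Exponential(rate=λ) likelihood is ∝ λ^n e^(−λΣtᵢ). Here n = 6 and Σtᵢ = 5.75 + 8.88 + 11.90 + 0.77 + 10.97 + 3.99 = 42.26.
Posterior ∝ λ^6e^(−6λ) · λ^6e^(−42.26λ) = λ^12e^(−48.26λ), i.e. Gamma(13, 48.26).
Mode = (a−1)/b = 12/48.26 ≈ 0.2487.

λ̂_MAP = 0.2487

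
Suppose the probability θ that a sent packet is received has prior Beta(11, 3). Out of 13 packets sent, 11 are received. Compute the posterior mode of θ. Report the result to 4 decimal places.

Prior: Beta(11, 3).
Data: 11 successes in 13 trials. The binomial likelihood contributes θ^11(1−θ)^2, so the posterior is Beta(11+11, 3+2) = Beta(22, 5).
For Beta(a, b) with a, b > 1 the mode is (a−1)/(a+b−2) = 21/25 ≈ 0.8400.

θ̂_MAP = 0.8400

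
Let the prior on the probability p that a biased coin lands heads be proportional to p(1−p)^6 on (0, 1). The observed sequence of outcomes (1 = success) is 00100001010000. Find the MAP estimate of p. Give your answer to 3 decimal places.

p̂_MAP = 0.190

The prior density ∝ p(1−p)^6 is the kernel of Beta(2, 7).
Data: 3 successes in 14 trials (from the sequence). The binomial likelihood contributes p^3(1−p)^11, so the posterior is Beta(2+3, 7+11) = Beta(5, 18).
For Beta(a, b) with a, b > 1 the mode is (a−1)/(a+b−2) = 4/21 ≈ 0.190.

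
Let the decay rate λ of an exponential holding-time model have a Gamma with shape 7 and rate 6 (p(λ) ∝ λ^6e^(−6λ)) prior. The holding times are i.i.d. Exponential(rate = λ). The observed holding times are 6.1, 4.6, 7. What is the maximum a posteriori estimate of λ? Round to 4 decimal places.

λ̂_MAP = 0.3797

The Exponential(rate=λ) likelihood is ∝ λ^n e^(−λΣtᵢ). Here n = 3 and Σtᵢ = 6.1 + 4.6 + 7 = 17.7.
Posterior ∝ λ^6e^(−6λ) · λ^3e^(−17.7λ) = λ^9e^(−23.7λ), i.e. Gamma(10, 23.7).
Mode = (a−1)/b = 9/23.7 ≈ 0.3797.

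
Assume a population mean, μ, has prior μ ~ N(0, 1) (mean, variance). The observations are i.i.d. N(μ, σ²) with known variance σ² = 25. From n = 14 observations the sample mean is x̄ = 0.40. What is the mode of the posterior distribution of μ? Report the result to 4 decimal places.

n = 14, x̄ = 0.40.
For a Normal prior and Normal likelihood with known variance, the posterior is Normal; its mode equals its mean, the precision-weighted average.
Prior precision 1/σ₀² = 1/1 = 1; data precision n/σ² = 14/25 = 0.56.
μ̂ = (1·0 + 0.56·0.4) / (1 + 0.56) = 0.224/1.56 = 28/195 ≈ 0.1436.

μ̂_MAP = 0.1436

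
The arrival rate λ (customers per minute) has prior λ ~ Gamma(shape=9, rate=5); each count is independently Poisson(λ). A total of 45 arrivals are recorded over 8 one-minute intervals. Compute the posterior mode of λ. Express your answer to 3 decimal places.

λ̂_MAP = 4.077

Σxᵢ = 45, n = 8.
Posterior ∝ λ^8e^(−5λ) · λ^45e^(−8λ) = λ^53e^(−13λ), i.e. Gamma(shape=54, rate=13).
The mode of a Gamma(a, b) with a ≥ 1 (shape–rate) is (a−1)/b = 53/13 ≈ 4.077.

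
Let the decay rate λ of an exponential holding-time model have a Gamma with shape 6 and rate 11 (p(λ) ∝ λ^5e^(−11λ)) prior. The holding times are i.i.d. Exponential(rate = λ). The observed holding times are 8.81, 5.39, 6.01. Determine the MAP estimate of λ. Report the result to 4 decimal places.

The Exponential(rate=λ) likelihood is ∝ λ^n e^(−λΣtᵢ). Here n = 3 and Σtᵢ = 8.81 + 5.39 + 6.01 = 20.21.
Posterior ∝ λ^5e^(−11λ) · λ^3e^(−20.21λ) = λ^8e^(−31.21λ), i.e. Gamma(9, 31.21).
Mode = (a−1)/b = 8/31.21 ≈ 0.2563.

λ̂_MAP = 0.2563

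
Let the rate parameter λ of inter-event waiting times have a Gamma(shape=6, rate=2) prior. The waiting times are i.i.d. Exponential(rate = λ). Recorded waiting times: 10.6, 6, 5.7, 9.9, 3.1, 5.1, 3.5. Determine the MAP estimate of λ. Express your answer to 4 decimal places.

λ̂_MAP = 0.2614

The Exponential(rate=λ) likelihood is ∝ λ^n e^(−λΣtᵢ). Here n = 7 and Σtᵢ = 10.6 + 6 + 5.7 + 9.9 + 3.1 + 5.1 + 3.5 = 43.9.
Posterior ∝ λ^5e^(−2λ) · λ^7e^(−43.9λ) = λ^12e^(−45.9λ), i.e. Gamma(13, 45.9).
Mode = (a−1)/b = 12/45.9 ≈ 0.2614.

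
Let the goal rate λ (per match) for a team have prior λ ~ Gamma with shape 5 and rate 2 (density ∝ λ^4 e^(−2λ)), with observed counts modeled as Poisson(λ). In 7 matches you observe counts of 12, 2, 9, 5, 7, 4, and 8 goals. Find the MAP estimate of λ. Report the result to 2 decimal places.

Σxᵢ = 12+2+9+5+7+4+8 = 47, with n = 7.
Posterior ∝ λ^4e^(−2λ) · λ^47e^(−7λ) = λ^51e^(−9λ), i.e. Gamma(shape=52, rate=9).
The mode of a Gamma(a, b) with a ≥ 1 (shape–rate) is (a−1)/b = 51/9 ≈ 5.67.

λ̂_MAP = 5.67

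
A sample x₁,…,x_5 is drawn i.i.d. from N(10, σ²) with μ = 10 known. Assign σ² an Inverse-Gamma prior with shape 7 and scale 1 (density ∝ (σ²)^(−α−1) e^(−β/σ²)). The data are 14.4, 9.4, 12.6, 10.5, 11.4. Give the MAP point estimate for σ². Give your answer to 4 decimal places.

Sum of squared deviations about the known mean: SS = (14.4−10)² + (9.4−10)² + (12.6−10)² + (10.5−10)² + (11.4−10)² = 28.69.
The Normal likelihood contributes (σ²)^(−n/2) exp(−SS/(2σ²)), so the posterior is Inverse-Gamma(α + n/2, β + SS/2) = Inverse-Gamma(9.5, 15.345).
The mode of Inverse-Gamma(a, b) is b/(a+1) = 15.345/10.5 ≈ 1.4614.

σ̂²_MAP = 1.4614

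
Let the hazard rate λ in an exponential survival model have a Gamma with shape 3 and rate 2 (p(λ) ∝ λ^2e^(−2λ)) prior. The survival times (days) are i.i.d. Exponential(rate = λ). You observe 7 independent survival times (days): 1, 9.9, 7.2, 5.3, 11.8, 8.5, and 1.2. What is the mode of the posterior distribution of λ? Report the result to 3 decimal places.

λ̂_MAP = 0.192

The Exponential(rate=λ) likelihood is ∝ λ^n e^(−λΣtᵢ). Here n = 7 and Σtᵢ = 1 + 9.9 + 7.2 + 5.3 + 11.8 + 8.5 + 1.2 = 44.9.
Posterior ∝ λ^2e^(−2λ) · λ^7e^(−44.9λ) = λ^9e^(−46.9λ), i.e. Gamma(10, 46.9).
Mode = (a−1)/b = 9/46.9 ≈ 0.192.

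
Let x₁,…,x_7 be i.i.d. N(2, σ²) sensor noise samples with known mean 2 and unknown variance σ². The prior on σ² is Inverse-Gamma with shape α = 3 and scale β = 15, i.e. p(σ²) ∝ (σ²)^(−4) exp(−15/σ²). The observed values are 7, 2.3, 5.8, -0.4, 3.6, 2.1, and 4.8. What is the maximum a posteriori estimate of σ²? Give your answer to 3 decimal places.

Sum of squared deviations about the known mean: SS = (7−2)² + (2.3−2)² + (5.8−2)² + (-0.4−2)² + (3.6−2)² + (2.1−2)² + (4.8−2)² = 55.7.
The Normal likelihood contributes (σ²)^(−n/2) exp(−SS/(2σ²)), so the posterior is Inverse-Gamma(α + n/2, β + SS/2) = Inverse-Gamma(6.5, 42.85).
The mode of Inverse-Gamma(a, b) is b/(a+1) = 42.85/7.5 ≈ 5.713.

σ̂²_MAP = 5.713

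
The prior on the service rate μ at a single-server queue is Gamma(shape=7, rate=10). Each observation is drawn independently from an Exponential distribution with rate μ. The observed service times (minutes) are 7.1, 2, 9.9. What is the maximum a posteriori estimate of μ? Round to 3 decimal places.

μ̂_MAP = 0.310

The Exponential(rate=μ) likelihood is ∝ μ^n e^(−μΣtᵢ). Here n = 3 and Σtᵢ = 7.1 + 2 + 9.9 = 19.
Posterior ∝ μ^6e^(−10μ) · μ^3e^(−19μ) = μ^9e^(−29μ), i.e. Gamma(10, 29).
Mode = (a−1)/b = 9/29 ≈ 0.310.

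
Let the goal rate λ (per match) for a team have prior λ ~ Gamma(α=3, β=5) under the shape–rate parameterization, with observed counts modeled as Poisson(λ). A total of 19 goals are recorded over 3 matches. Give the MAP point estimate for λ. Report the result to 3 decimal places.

λ̂_MAP = 2.625

Σxᵢ = 19, n = 3.
Posterior ∝ λ^2e^(−5λ) · λ^19e^(−3λ) = λ^21e^(−8λ), i.e. Gamma(shape=22, rate=8).
The mode of a Gamma(a, b) with a ≥ 1 (shape–rate) is (a−1)/b = 21/8 ≈ 2.625.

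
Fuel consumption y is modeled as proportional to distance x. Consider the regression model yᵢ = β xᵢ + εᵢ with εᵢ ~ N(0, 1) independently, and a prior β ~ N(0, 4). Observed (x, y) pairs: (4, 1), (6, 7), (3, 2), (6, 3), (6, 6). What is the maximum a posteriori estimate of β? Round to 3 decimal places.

log p(β | y) = −Σ(yᵢ − βxᵢ)²/(2·1) − β²/(2·4) + const.
Setting the derivative to zero: Σxᵢ(yᵢ − βxᵢ)/1 − β/4 = 0, so β = Σxᵢyᵢ / (Σxᵢ² + σ²/τ²).
Σxᵢyᵢ = 4·1 + 6·7 + 3·2 + 6·3 + 6·6 = 106; Σxᵢ² = 133; σ²/τ² = 0.25.
β̂_MAP = 106 / (133 + 0.25) = 106/133.25 ≈ 0.795.

β̂_MAP = 0.795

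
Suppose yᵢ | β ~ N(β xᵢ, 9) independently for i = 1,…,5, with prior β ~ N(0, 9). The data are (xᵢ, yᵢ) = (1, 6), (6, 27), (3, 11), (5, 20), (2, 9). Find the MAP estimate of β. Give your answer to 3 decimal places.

log p(β | y) = −Σ(yᵢ − βxᵢ)²/(2·9) − β²/(2·9) + const.
Setting the derivative to zero: Σxᵢ(yᵢ − βxᵢ)/9 − β/9 = 0, so β = Σxᵢyᵢ / (Σxᵢ² + σ²/τ²).
Σxᵢyᵢ = 1·6 + 6·27 + 3·11 + 5·20 + 2·9 = 319; Σxᵢ² = 75; σ²/τ² = 1.
β̂_MAP = 319 / (75 + 1) = 319/76 ≈ 4.197.

β̂_MAP = 4.197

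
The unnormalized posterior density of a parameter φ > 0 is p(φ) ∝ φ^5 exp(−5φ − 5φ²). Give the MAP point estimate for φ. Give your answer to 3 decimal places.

φ̂_MAP = 0.500

ℓ'(φ) = 5/φ − 5 − 10φ. Setting this to zero and multiplying by φ: 10φ² + 5φ − 5 = 0.
φ = (−5 + √(5² + 4·10·5)) / (2·10) = (−5 + √225) / 20 = (−5 + 15)/20 = 1/2.
ℓ''(φ) = −5/φ² − 10 < 0, confirming a maximum.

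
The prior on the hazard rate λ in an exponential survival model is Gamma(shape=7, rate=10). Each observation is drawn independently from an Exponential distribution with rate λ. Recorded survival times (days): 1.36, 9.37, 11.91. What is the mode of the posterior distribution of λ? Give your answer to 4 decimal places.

λ̂_MAP = 0.2757

The Exponential(rate=λ) likelihood is ∝ λ^n e^(−λΣtᵢ). Here n = 3 and Σtᵢ = 1.36 + 9.37 + 11.91 = 22.64.
Posterior ∝ λ^6e^(−10λ) · λ^3e^(−22.64λ) = λ^9e^(−32.64λ), i.e. Gamma(10, 32.64).
Mode = (a−1)/b = 9/32.64 ≈ 0.2757.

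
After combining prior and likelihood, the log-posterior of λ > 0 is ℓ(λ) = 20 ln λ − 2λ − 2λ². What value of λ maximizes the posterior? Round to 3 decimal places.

λ̂_MAP = 2.000

ℓ'(λ) = 20/λ − 2 − 4λ. Setting this to zero and multiplying by λ: 4λ² + 2λ − 20 = 0.
λ = (−2 + √(2² + 4·4·20)) / (2·4) = (−2 + √324) / 8 = (−2 + 18)/8 = 2.
ℓ''(λ) = −20/λ² − 4 < 0, confirming a maximum.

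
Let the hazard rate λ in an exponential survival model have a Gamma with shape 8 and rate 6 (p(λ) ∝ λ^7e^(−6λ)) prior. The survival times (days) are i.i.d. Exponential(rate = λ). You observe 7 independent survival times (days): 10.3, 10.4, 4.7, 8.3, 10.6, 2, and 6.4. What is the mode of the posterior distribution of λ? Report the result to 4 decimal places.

The Exponential(rate=λ) likelihood is ∝ λ^n e^(−λΣtᵢ). Here n = 7 and Σtᵢ = 10.3 + 10.4 + 4.7 + 8.3 + 10.6 + 2 + 6.4 = 52.7.
Posterior ∝ λ^7e^(−6λ) · λ^7e^(−52.7λ) = λ^14e^(−58.7λ), i.e. Gamma(15, 58.7).
Mode = (a−1)/b = 14/58.7 ≈ 0.2385.

λ̂_MAP = 0.2385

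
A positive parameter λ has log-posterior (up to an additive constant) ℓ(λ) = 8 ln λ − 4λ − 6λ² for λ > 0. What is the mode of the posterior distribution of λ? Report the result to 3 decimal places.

ℓ'(λ) = 8/λ − 4 − 12λ. Setting this to zero and multiplying by λ: 12λ² + 4λ − 8 = 0.
λ = (−4 + √(4² + 4·12·8)) / (2·12) = (−4 + √400) / 24 = (−4 + 20)/24 = 2/3.
ℓ''(λ) = −8/λ² − 12 < 0, confirming a maximum.

λ̂_MAP = 0.667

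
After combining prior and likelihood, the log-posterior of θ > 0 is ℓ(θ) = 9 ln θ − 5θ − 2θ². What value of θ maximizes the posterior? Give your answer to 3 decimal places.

ℓ'(θ) = 9/θ − 5 − 4θ. Setting this to zero and multiplying by θ: 4θ² + 5θ − 9 = 0.
θ = (−5 + √(5² + 4·4·9)) / (2·4) = (−5 + √169) / 8 = (−5 + 13)/8 = 1.
ℓ''(θ) = −9/θ² − 4 < 0, confirming a maximum.

θ̂_MAP = 1.000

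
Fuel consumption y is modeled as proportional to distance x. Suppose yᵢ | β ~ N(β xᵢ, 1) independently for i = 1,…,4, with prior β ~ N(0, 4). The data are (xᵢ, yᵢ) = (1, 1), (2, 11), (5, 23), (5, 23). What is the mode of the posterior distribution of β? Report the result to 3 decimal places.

β̂_MAP = 4.579

log p(β | y) = −Σ(yᵢ − βxᵢ)²/(2·1) − β²/(2·4) + const.
Setting the derivative to zero: Σxᵢ(yᵢ − βxᵢ)/1 − β/4 = 0, so β = Σxᵢyᵢ / (Σxᵢ² + σ²/τ²).
Σxᵢyᵢ = 1·1 + 2·11 + 5·23 + 5·23 = 253; Σxᵢ² = 55; σ²/τ² = 0.25.
β̂_MAP = 253 / (55 + 0.25) = 253/55.25 ≈ 4.579.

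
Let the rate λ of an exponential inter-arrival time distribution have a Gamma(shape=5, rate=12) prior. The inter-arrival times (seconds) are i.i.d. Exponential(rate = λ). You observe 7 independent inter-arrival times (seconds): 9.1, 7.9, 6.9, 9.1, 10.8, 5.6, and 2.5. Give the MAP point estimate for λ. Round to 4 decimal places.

λ̂_MAP = 0.1721

The Exponential(rate=λ) likelihood is ∝ λ^n e^(−λΣtᵢ). Here n = 7 and Σtᵢ = 9.1 + 7.9 + 6.9 + 9.1 + 10.8 + 5.6 + 2.5 = 51.9.
Posterior ∝ λ^4e^(−12λ) · λ^7e^(−51.9λ) = λ^11e^(−63.9λ), i.e. Gamma(12, 63.9).
Mode = (a−1)/b = 11/63.9 ≈ 0.1721.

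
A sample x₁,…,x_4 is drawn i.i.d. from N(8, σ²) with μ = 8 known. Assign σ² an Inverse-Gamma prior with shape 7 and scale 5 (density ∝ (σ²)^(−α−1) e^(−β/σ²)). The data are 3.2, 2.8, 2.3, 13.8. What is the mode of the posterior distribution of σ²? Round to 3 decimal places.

σ̂²_MAP = 6.311

Sum of squared deviations about the known mean: SS = (3.2−8)² + (2.8−8)² + (2.3−8)² + (13.8−8)² = 116.21.
The Normal likelihood contributes (σ²)^(−n/2) exp(−SS/(2σ²)), so the posterior is Inverse-Gamma(α + n/2, β + SS/2) = Inverse-Gamma(9, 63.105).
The mode of Inverse-Gamma(a, b) is b/(a+1) = 63.105/10 ≈ 6.311.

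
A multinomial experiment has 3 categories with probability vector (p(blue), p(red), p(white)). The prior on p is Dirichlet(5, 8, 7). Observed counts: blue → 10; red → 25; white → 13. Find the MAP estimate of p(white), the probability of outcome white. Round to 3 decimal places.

MAP estimate of p(white) = 0.292

The posterior is Dirichlet(αᵢ + nᵢ) = Dirichlet(15, 33, 20).
For a Dirichlet(a₁,…,a_K) with all aᵢ > 1, the mode has j-th component (aⱼ − 1)/(Σaᵢ − K).
Here Σaᵢ = 68 and K = 3, so p(white) = (20 − 1)/(68 − 3) = 19/65 ≈ 0.292.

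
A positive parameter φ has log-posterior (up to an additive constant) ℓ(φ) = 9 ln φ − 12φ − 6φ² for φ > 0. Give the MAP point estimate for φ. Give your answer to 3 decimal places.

φ̂_MAP = 0.500

ℓ'(φ) = 9/φ − 12 − 12φ. Setting this to zero and multiplying by φ: 12φ² + 12φ − 9 = 0.
φ = (−12 + √(12² + 4·12·9)) / (2·12) = (−12 + √576) / 24 = (−12 + 24)/24 = 1/2.
ℓ''(φ) = −9/φ² − 12 < 0, confirming a maximum.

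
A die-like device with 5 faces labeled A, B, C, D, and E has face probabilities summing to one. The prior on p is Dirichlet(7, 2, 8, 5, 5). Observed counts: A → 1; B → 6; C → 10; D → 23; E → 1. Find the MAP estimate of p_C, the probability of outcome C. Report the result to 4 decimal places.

MAP estimate of p_C = 0.2698

The posterior is Dirichlet(αᵢ + nᵢ) = Dirichlet(8, 8, 18, 28, 6).
For a Dirichlet(a₁,…,a_K) with all aᵢ > 1, the mode has j-th component (aⱼ − 1)/(Σaᵢ − K).
Here Σaᵢ = 68 and K = 5, so p_C = (18 − 1)/(68 − 5) = 17/63 ≈ 0.2698.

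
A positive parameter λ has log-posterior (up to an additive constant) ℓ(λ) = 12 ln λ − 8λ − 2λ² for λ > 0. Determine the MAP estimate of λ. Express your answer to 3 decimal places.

λ̂_MAP = 1.000

ℓ'(λ) = 12/λ − 8 − 4λ. Setting this to zero and multiplying by λ: 4λ² + 8λ − 12 = 0.
λ = (−8 + √(8² + 4·4·12)) / (2·4) = (−8 + √256) / 8 = (−8 + 16)/8 = 1.
ℓ''(λ) = −12/λ² − 4 < 0, confirming a maximum.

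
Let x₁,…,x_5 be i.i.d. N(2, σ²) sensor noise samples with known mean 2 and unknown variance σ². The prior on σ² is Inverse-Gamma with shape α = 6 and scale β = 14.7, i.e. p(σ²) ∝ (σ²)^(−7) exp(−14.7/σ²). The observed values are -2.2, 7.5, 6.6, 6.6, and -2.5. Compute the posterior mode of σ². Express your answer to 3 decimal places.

σ̂²_MAP = 7.361

Sum of squared deviations about the known mean: SS = (-2.2−2)² + (7.5−2)² + (6.6−2)² + (6.6−2)² + (-2.5−2)² = 110.46.
The Normal likelihood contributes (σ²)^(−n/2) exp(−SS/(2σ²)), so the posterior is Inverse-Gamma(α + n/2, β + SS/2) = Inverse-Gamma(8.5, 69.93).
The mode of Inverse-Gamma(a, b) is b/(a+1) = 69.93/9.5 ≈ 7.361.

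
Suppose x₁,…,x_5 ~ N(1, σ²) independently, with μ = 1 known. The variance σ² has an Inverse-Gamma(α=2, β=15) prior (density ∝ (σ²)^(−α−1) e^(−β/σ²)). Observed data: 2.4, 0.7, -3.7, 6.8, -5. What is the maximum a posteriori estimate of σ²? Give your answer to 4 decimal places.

Sum of squared deviations about the known mean: SS = (2.4−1)² + (0.7−1)² + (-3.7−1)² + (6.8−1)² + (-5−1)² = 93.78.
The Normal likelihood contributes (σ²)^(−n/2) exp(−SS/(2σ²)), so the posterior is Inverse-Gamma(α + n/2, β + SS/2) = Inverse-Gamma(4.5, 61.89).
The mode of Inverse-Gamma(a, b) is b/(a+1) = 61.89/5.5 ≈ 11.2527.

σ̂²_MAP = 11.2527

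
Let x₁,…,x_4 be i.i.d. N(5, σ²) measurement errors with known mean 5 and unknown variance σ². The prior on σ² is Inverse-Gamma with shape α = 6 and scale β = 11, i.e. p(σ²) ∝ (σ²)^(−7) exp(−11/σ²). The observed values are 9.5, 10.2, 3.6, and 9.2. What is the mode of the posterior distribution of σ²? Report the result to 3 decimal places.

σ̂²_MAP = 4.938

Sum of squared deviations about the known mean: SS = (9.5−5)² + (10.2−5)² + (3.6−5)² + (9.2−5)² = 66.89.
The Normal likelihood contributes (σ²)^(−n/2) exp(−SS/(2σ²)), so the posterior is Inverse-Gamma(α + n/2, β + SS/2) = Inverse-Gamma(8, 44.445).
The mode of Inverse-Gamma(a, b) is b/(a+1) = 44.445/9 ≈ 4.938.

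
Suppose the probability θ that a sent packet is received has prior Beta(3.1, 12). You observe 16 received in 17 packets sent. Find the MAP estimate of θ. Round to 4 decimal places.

Prior: Beta(3.1, 12).
Data: 16 successes in 17 trials. The binomial likelihood contributes θ^16(1−θ)^1, so the posterior is Beta(3.1+16, 12+1) = Beta(19.1, 13).
For Beta(a, b) with a, b > 1 the mode is (a−1)/(a+b−2) = 18.1/30.1 ≈ 0.6013.

θ̂_MAP = 0.6013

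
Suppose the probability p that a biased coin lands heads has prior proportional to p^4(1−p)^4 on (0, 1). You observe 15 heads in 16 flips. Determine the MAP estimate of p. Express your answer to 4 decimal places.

p̂_MAP = 0.7917

The prior density ∝ p^4(1−p)^4 is the kernel of Beta(5, 5).
Data: 15 successes in 16 trials. The binomial likelihood contributes p^15(1−p)^1, so the posterior is Beta(5+15, 5+1) = Beta(20, 6).
For Beta(a, b) with a, b > 1 the mode is (a−1)/(a+b−2) = 19/24 ≈ 0.7917.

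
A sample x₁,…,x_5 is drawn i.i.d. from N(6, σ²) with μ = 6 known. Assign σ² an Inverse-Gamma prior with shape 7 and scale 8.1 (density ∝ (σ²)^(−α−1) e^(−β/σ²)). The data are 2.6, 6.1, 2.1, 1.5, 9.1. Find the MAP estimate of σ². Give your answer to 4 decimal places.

σ̂²_MAP = 3.4686

Sum of squared deviations about the known mean: SS = (2.6−6)² + (6.1−6)² + (2.1−6)² + (1.5−6)² + (9.1−6)² = 56.64.
The Normal likelihood contributes (σ²)^(−n/2) exp(−SS/(2σ²)), so the posterior is Inverse-Gamma(α + n/2, β + SS/2) = Inverse-Gamma(9.5, 36.42).
The mode of Inverse-Gamma(a, b) is b/(a+1) = 36.42/10.5 ≈ 3.4686.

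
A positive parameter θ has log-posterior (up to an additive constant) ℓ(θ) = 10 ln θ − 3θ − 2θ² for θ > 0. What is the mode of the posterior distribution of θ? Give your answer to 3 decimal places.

ℓ'(θ) = 10/θ − 3 − 4θ. Setting this to zero and multiplying by θ: 4θ² + 3θ − 10 = 0.
θ = (−3 + √(3² + 4·4·10)) / (2·4) = (−3 + √169) / 8 = (−3 + 13)/8 = 5/4.
ℓ''(θ) = −10/θ² − 4 < 0, confirming a maximum.

θ̂_MAP = 1.250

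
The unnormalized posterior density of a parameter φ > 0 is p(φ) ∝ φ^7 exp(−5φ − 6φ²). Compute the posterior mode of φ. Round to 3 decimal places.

ℓ'(φ) = 7/φ − 5 − 12φ. Setting this to zero and multiplying by φ: 12φ² + 5φ − 7 = 0.
φ = (−5 + √(5² + 4·12·7)) / (2·12) = (−5 + √361) / 24 = (−5 + 19)/24 = 7/12.
ℓ''(φ) = −7/φ² − 12 < 0, confirming a maximum.

φ̂_MAP = 0.583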